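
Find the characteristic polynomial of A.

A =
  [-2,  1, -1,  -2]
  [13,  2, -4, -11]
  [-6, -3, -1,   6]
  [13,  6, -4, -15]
x^4 + 16*x^3 + 96*x^2 + 256*x + 256

Expanding det(x·I − A) (e.g. by cofactor expansion or by noting that A is similar to its Jordan form J, which has the same characteristic polynomial as A) gives
  χ_A(x) = x^4 + 16*x^3 + 96*x^2 + 256*x + 256
which factors as (x + 4)^4. The eigenvalues (with algebraic multiplicities) are λ = -4 with multiplicity 4.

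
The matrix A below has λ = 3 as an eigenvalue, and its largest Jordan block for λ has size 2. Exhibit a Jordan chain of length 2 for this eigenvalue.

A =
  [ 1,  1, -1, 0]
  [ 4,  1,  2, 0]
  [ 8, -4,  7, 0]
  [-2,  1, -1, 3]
A Jordan chain for λ = 3 of length 2:
v_1 = (-2, 4, 8, -2)ᵀ
v_2 = (1, 0, 0, 0)ᵀ

Let N = A − (3)·I. We want v_2 with N^2 v_2 = 0 but N^1 v_2 ≠ 0; then v_{j-1} := N · v_j for j = 2, …, 2.

Pick v_2 = (1, 0, 0, 0)ᵀ.
Then v_1 = N · v_2 = (-2, 4, 8, -2)ᵀ.

Sanity check: (A − (3)·I) v_1 = (0, 0, 0, 0)ᵀ = 0. ✓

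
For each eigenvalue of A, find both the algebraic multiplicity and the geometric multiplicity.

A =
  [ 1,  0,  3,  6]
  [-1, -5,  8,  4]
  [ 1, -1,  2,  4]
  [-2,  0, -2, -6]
λ = -2: alg = 4, geom = 2

Step 1 — factor the characteristic polynomial to read off the algebraic multiplicities:
  χ_A(x) = (x + 2)^4

Step 2 — compute geometric multiplicities via the rank-nullity identity g(λ) = n − rank(A − λI):
  rank(A − (-2)·I) = 2, so dim ker(A − (-2)·I) = n − 2 = 2

Summary:
  λ = -2: algebraic multiplicity = 4, geometric multiplicity = 2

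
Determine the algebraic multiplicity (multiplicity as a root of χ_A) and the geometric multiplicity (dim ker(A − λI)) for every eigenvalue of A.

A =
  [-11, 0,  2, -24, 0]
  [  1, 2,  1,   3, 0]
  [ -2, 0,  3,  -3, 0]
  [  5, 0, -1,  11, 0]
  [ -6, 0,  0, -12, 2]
λ = -1: alg = 1, geom = 1; λ = 2: alg = 4, geom = 3

Step 1 — factor the characteristic polynomial to read off the algebraic multiplicities:
  χ_A(x) = (x - 2)^4*(x + 1)

Step 2 — compute geometric multiplicities via the rank-nullity identity g(λ) = n − rank(A − λI):
  rank(A − (-1)·I) = 4, so dim ker(A − (-1)·I) = n − 4 = 1
  rank(A − (2)·I) = 2, so dim ker(A − (2)·I) = n − 2 = 3

Summary:
  λ = -1: algebraic multiplicity = 1, geometric multiplicity = 1
  λ = 2: algebraic multiplicity = 4, geometric multiplicity = 3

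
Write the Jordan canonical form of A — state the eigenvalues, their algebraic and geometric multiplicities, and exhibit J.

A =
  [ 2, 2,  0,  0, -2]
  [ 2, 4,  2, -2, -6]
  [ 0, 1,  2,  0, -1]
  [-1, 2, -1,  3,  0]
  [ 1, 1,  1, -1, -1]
J_3(2) ⊕ J_1(2) ⊕ J_1(2)

The characteristic polynomial is
  det(x·I − A) = x^5 - 10*x^4 + 40*x^3 - 80*x^2 + 80*x - 32 = (x - 2)^5

Eigenvalues and multiplicities (the geometric multiplicity of λ is n − rank(A − λI), which equals the number of Jordan blocks for λ):
  λ = 2: algebraic multiplicity = 5, geometric multiplicity = 3

Determining the block sizes for each eigenvalue:
  λ = 2: with am = 5 and gm = 3, the partition is not yet determined (e.g. several partitions of 5 into 3 parts exist). Let N = A − (2)·I. Computing rank(N^1) = 2, rank(N^2) = 1, rank(N^3) = 0; the number of blocks of size ≥ j is rank(N^{j−1}) − rank(N^j), giving [3, 1, 1]. So we have 1 block(s) of size 3, 2 block(s) of size 1 → block sizes [3, 1, 1]

Assembling the blocks gives a Jordan form
J =
  [2, 1, 0, 0, 0]
  [0, 2, 1, 0, 0]
  [0, 0, 2, 0, 0]
  [0, 0, 0, 2, 0]
  [0, 0, 0, 0, 2]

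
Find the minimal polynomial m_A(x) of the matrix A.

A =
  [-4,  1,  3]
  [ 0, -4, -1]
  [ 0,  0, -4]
x^3 + 12*x^2 + 48*x + 64

The characteristic polynomial is χ_A(x) = (x + 4)^3, so the eigenvalues are known. The minimal polynomial is
  m_A(x) = Π_λ (x − λ)^{k_λ}
where k_λ is the size of the *largest* Jordan block for λ (equivalently, the smallest k with (A − λI)^k v = 0 for every generalised eigenvector v of λ).

  λ = -4: largest Jordan block has size 3, contributing (x + 4)^3

So m_A(x) = (x + 4)^3 = x^3 + 12*x^2 + 48*x + 64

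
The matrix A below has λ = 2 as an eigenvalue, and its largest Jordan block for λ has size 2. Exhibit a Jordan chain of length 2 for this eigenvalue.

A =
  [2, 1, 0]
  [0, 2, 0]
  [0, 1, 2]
A Jordan chain for λ = 2 of length 2:
v_1 = (1, 0, 1)ᵀ
v_2 = (0, 1, 0)ᵀ

Let N = A − (2)·I. We want v_2 with N^2 v_2 = 0 but N^1 v_2 ≠ 0; then v_{j-1} := N · v_j for j = 2, …, 2.

Pick v_2 = (0, 1, 0)ᵀ.
Then v_1 = N · v_2 = (1, 0, 1)ᵀ.

Sanity check: (A − (2)·I) v_1 = (0, 0, 0)ᵀ = 0. ✓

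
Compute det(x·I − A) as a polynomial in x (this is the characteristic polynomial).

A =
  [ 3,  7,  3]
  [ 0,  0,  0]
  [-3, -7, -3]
x^3

Expanding det(x·I − A) (e.g. by cofactor expansion or by noting that A is similar to its Jordan form J, which has the same characteristic polynomial as A) gives
  χ_A(x) = x^3
which factors as x^3. The eigenvalues (with algebraic multiplicities) are λ = 0 with multiplicity 3.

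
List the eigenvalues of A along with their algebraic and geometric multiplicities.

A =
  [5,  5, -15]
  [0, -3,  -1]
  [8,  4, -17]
λ = -5: alg = 3, geom = 1

Step 1 — factor the characteristic polynomial to read off the algebraic multiplicities:
  χ_A(x) = (x + 5)^3

Step 2 — compute geometric multiplicities via the rank-nullity identity g(λ) = n − rank(A − λI):
  rank(A − (-5)·I) = 2, so dim ker(A − (-5)·I) = n − 2 = 1

Summary:
  λ = -5: algebraic multiplicity = 3, geometric multiplicity = 1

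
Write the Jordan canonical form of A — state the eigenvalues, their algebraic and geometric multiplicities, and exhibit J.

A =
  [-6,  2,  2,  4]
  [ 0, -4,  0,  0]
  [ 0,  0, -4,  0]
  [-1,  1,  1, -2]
J_2(-4) ⊕ J_1(-4) ⊕ J_1(-4)

The characteristic polynomial is
  det(x·I − A) = x^4 + 16*x^3 + 96*x^2 + 256*x + 256 = (x + 4)^4

Eigenvalues and multiplicities (the geometric multiplicity of λ is n − rank(A − λI), which equals the number of Jordan blocks for λ):
  λ = -4: algebraic multiplicity = 4, geometric multiplicity = 3

Determining the block sizes for each eigenvalue:
  λ = -4: 3 blocks summing to 4 forces exactly one block of size 2 and the rest size 1 → block sizes [2, 1, 1]

Assembling the blocks gives a Jordan form
J =
  [-4,  1,  0,  0]
  [ 0, -4,  0,  0]
  [ 0,  0, -4,  0]
  [ 0,  0,  0, -4]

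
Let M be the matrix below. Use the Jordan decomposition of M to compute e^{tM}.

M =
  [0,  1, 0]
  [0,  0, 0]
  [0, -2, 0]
e^{tM} =
  [1, t, 0]
  [0, 1, 0]
  [0, -2*t, 1]

Strategy: write M = P · J · P⁻¹ where J is a Jordan canonical form, so e^{tM} = P · e^{tJ} · P⁻¹, and e^{tJ} can be computed block-by-block.

M has Jordan form
J =
  [0, 1, 0]
  [0, 0, 0]
  [0, 0, 0]
(up to reordering of blocks).

Per-block formulas:
  For a 1×1 block at λ = 0: exp(t · [0]) = [e^(0t)].
  For a 2×2 Jordan block J_2(0): exp(t · J_2(0)) = e^(0t)·(I + t·N), where N is the 2×2 nilpotent shift.

After assembling e^{tJ} and conjugating by P, we get:

e^{tM} =
  [1, t, 0]
  [0, 1, 0]
  [0, -2*t, 1]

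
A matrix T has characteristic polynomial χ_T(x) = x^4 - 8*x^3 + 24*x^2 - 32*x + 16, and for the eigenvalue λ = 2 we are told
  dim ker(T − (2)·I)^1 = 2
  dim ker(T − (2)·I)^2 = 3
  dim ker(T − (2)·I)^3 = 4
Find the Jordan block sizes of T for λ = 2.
Block sizes for λ = 2: [3, 1]

From the dimensions of kernels of powers, the number of Jordan blocks of size at least j is d_j − d_{j−1} where d_j = dim ker(N^j) (with d_0 = 0). Computing the differences gives [2, 1, 1].
The number of blocks of size exactly k is (#blocks of size ≥ k) − (#blocks of size ≥ k + 1), so the partition is: 1 block(s) of size 1, 1 block(s) of size 3.
In nonincreasing order the block sizes are [3, 1].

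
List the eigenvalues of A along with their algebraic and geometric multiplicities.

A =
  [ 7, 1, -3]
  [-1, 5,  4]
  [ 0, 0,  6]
λ = 6: alg = 3, geom = 1

Step 1 — factor the characteristic polynomial to read off the algebraic multiplicities:
  χ_A(x) = (x - 6)^3

Step 2 — compute geometric multiplicities via the rank-nullity identity g(λ) = n − rank(A − λI):
  rank(A − (6)·I) = 2, so dim ker(A − (6)·I) = n − 2 = 1

Summary:
  λ = 6: algebraic multiplicity = 3, geometric multiplicity = 1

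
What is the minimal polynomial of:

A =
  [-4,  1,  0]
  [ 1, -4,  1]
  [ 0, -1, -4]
x^3 + 12*x^2 + 48*x + 64

The characteristic polynomial is χ_A(x) = (x + 4)^3, so the eigenvalues are known. The minimal polynomial is
  m_A(x) = Π_λ (x − λ)^{k_λ}
where k_λ is the size of the *largest* Jordan block for λ (equivalently, the smallest k with (A − λI)^k v = 0 for every generalised eigenvector v of λ).

  λ = -4: largest Jordan block has size 3, contributing (x + 4)^3

So m_A(x) = (x + 4)^3 = x^3 + 12*x^2 + 48*x + 64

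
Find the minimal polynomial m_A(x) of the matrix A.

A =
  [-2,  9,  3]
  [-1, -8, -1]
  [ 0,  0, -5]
x^2 + 10*x + 25

The characteristic polynomial is χ_A(x) = (x + 5)^3, so the eigenvalues are known. The minimal polynomial is
  m_A(x) = Π_λ (x − λ)^{k_λ}
where k_λ is the size of the *largest* Jordan block for λ (equivalently, the smallest k with (A − λI)^k v = 0 for every generalised eigenvector v of λ).

  λ = -5: largest Jordan block has size 2, contributing (x + 5)^2

So m_A(x) = (x + 5)^2 = x^2 + 10*x + 25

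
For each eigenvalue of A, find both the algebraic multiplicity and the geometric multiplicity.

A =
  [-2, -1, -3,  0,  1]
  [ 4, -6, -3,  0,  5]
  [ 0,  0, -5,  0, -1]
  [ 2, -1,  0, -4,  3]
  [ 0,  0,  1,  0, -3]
λ = -4: alg = 5, geom = 2

Step 1 — factor the characteristic polynomial to read off the algebraic multiplicities:
  χ_A(x) = (x + 4)^5

Step 2 — compute geometric multiplicities via the rank-nullity identity g(λ) = n − rank(A − λI):
  rank(A − (-4)·I) = 3, so dim ker(A − (-4)·I) = n − 3 = 2

Summary:
  λ = -4: algebraic multiplicity = 5, geometric multiplicity = 2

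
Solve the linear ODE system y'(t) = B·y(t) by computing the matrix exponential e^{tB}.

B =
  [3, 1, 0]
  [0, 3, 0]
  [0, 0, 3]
e^{tB} =
  [exp(3*t), t*exp(3*t), 0]
  [0, exp(3*t), 0]
  [0, 0, exp(3*t)]

Strategy: write B = P · J · P⁻¹ where J is a Jordan canonical form, so e^{tB} = P · e^{tJ} · P⁻¹, and e^{tJ} can be computed block-by-block.

B has Jordan form
J =
  [3, 1, 0]
  [0, 3, 0]
  [0, 0, 3]
(up to reordering of blocks).

Per-block formulas:
  For a 2×2 Jordan block J_2(3): exp(t · J_2(3)) = e^(3t)·(I + t·N), where N is the 2×2 nilpotent shift.
  For a 1×1 block at λ = 3: exp(t · [3]) = [e^(3t)].

After assembling e^{tJ} and conjugating by P, we get:

e^{tB} =
  [exp(3*t), t*exp(3*t), 0]
  [0, exp(3*t), 0]
  [0, 0, exp(3*t)]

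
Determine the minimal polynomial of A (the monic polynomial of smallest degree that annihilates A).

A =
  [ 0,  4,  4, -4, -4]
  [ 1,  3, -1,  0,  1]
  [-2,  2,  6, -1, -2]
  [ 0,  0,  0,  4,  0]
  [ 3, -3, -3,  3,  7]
x^2 - 8*x + 16

The characteristic polynomial is χ_A(x) = (x - 4)^5, so the eigenvalues are known. The minimal polynomial is
  m_A(x) = Π_λ (x − λ)^{k_λ}
where k_λ is the size of the *largest* Jordan block for λ (equivalently, the smallest k with (A − λI)^k v = 0 for every generalised eigenvector v of λ).

  λ = 4: largest Jordan block has size 2, contributing (x − 4)^2

So m_A(x) = (x - 4)^2 = x^2 - 8*x + 16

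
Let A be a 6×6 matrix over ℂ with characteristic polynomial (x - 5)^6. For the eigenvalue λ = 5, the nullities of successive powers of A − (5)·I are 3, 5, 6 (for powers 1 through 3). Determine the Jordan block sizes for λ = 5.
Block sizes for λ = 5: [3, 2, 1]

From the dimensions of kernels of powers, the number of Jordan blocks of size at least j is d_j − d_{j−1} where d_j = dim ker(N^j) (with d_0 = 0). Computing the differences gives [3, 2, 1].
The number of blocks of size exactly k is (#blocks of size ≥ k) − (#blocks of size ≥ k + 1), so the partition is: 1 block(s) of size 1, 1 block(s) of size 2, 1 block(s) of size 3.
In nonincreasing order the block sizes are [3, 2, 1].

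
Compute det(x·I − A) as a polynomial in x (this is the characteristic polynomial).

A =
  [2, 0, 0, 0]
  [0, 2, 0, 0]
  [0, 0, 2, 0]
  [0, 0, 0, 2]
x^4 - 8*x^3 + 24*x^2 - 32*x + 16

Expanding det(x·I − A) (e.g. by cofactor expansion or by noting that A is similar to its Jordan form J, which has the same characteristic polynomial as A) gives
  χ_A(x) = x^4 - 8*x^3 + 24*x^2 - 32*x + 16
which factors as (x - 2)^4. The eigenvalues (with algebraic multiplicities) are λ = 2 with multiplicity 4.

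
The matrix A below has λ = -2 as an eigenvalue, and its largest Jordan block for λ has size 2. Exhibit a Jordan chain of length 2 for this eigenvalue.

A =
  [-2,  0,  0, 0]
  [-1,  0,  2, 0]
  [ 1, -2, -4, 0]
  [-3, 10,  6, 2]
A Jordan chain for λ = -2 of length 2:
v_1 = (0, -1, 1, 1)ᵀ
v_2 = (3, 1, 0, 0)ᵀ

Let N = A − (-2)·I. We want v_2 with N^2 v_2 = 0 but N^1 v_2 ≠ 0; then v_{j-1} := N · v_j for j = 2, …, 2.

Pick v_2 = (3, 1, 0, 0)ᵀ.
Then v_1 = N · v_2 = (0, -1, 1, 1)ᵀ.

Sanity check: (A − (-2)·I) v_1 = (0, 0, 0, 0)ᵀ = 0. ✓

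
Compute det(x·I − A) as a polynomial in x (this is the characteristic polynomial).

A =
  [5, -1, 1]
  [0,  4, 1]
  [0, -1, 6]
x^3 - 15*x^2 + 75*x - 125

Expanding det(x·I − A) (e.g. by cofactor expansion or by noting that A is similar to its Jordan form J, which has the same characteristic polynomial as A) gives
  χ_A(x) = x^3 - 15*x^2 + 75*x - 125
which factors as (x - 5)^3. The eigenvalues (with algebraic multiplicities) are λ = 5 with multiplicity 3.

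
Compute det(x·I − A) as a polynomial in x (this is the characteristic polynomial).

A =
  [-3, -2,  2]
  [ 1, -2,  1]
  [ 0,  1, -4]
x^3 + 9*x^2 + 27*x + 27

Expanding det(x·I − A) (e.g. by cofactor expansion or by noting that A is similar to its Jordan form J, which has the same characteristic polynomial as A) gives
  χ_A(x) = x^3 + 9*x^2 + 27*x + 27
which factors as (x + 3)^3. The eigenvalues (with algebraic multiplicities) are λ = -3 with multiplicity 3.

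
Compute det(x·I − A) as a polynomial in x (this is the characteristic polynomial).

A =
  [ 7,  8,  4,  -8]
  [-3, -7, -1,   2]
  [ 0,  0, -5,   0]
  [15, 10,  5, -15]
x^4 + 20*x^3 + 150*x^2 + 500*x + 625

Expanding det(x·I − A) (e.g. by cofactor expansion or by noting that A is similar to its Jordan form J, which has the same characteristic polynomial as A) gives
  χ_A(x) = x^4 + 20*x^3 + 150*x^2 + 500*x + 625
which factors as (x + 5)^4. The eigenvalues (with algebraic multiplicities) are λ = -5 with multiplicity 4.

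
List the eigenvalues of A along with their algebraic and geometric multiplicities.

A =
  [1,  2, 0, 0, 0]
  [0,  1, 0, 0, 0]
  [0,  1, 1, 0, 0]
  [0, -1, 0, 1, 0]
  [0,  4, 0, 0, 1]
λ = 1: alg = 5, geom = 4

Step 1 — factor the characteristic polynomial to read off the algebraic multiplicities:
  χ_A(x) = (x - 1)^5

Step 2 — compute geometric multiplicities via the rank-nullity identity g(λ) = n − rank(A − λI):
  rank(A − (1)·I) = 1, so dim ker(A − (1)·I) = n − 1 = 4

Summary:
  λ = 1: algebraic multiplicity = 5, geometric multiplicity = 4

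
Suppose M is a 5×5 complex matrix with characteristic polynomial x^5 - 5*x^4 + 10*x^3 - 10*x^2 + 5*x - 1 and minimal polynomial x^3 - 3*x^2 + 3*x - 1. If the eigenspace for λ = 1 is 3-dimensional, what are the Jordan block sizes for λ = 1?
Block sizes for λ = 1: [3, 1, 1]

Step 1 — from the characteristic polynomial, algebraic multiplicity of λ = 1 is 5. From dim ker(M − (1)·I) = 3, there are exactly 3 Jordan blocks for λ = 1.
Step 2 — from the minimal polynomial, the factor (x − 1)^3 tells us the largest block for λ = 1 has size 3.
Step 3 — with total size 5, 3 blocks, and largest block 3, the block sizes (in nonincreasing order) are [3, 1, 1].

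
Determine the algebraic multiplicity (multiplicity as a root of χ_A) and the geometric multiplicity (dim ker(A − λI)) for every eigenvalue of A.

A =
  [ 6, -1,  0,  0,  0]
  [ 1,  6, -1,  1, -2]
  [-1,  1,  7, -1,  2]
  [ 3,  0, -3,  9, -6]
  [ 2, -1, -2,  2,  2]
λ = 6: alg = 5, geom = 3

Step 1 — factor the characteristic polynomial to read off the algebraic multiplicities:
  χ_A(x) = (x - 6)^5

Step 2 — compute geometric multiplicities via the rank-nullity identity g(λ) = n − rank(A − λI):
  rank(A − (6)·I) = 2, so dim ker(A − (6)·I) = n − 2 = 3

Summary:
  λ = 6: algebraic multiplicity = 5, geometric multiplicity = 3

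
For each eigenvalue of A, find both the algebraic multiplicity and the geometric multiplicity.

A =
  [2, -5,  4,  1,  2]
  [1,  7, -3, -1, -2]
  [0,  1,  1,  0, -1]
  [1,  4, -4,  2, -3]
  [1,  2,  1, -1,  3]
λ = 3: alg = 5, geom = 2

Step 1 — factor the characteristic polynomial to read off the algebraic multiplicities:
  χ_A(x) = (x - 3)^5

Step 2 — compute geometric multiplicities via the rank-nullity identity g(λ) = n − rank(A − λI):
  rank(A − (3)·I) = 3, so dim ker(A − (3)·I) = n − 3 = 2

Summary:
  λ = 3: algebraic multiplicity = 5, geometric multiplicity = 2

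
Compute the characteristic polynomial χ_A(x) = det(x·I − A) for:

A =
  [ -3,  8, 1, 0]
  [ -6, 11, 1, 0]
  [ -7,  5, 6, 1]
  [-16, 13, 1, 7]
x^4 - 21*x^3 + 162*x^2 - 540*x + 648

Expanding det(x·I − A) (e.g. by cofactor expansion or by noting that A is similar to its Jordan form J, which has the same characteristic polynomial as A) gives
  χ_A(x) = x^4 - 21*x^3 + 162*x^2 - 540*x + 648
which factors as (x - 6)^3*(x - 3). The eigenvalues (with algebraic multiplicities) are λ = 3 with multiplicity 1, λ = 6 with multiplicity 3.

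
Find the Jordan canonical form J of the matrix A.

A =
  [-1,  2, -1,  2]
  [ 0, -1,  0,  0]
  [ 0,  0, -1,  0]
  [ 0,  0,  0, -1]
J_2(-1) ⊕ J_1(-1) ⊕ J_1(-1)

The characteristic polynomial is
  det(x·I − A) = x^4 + 4*x^3 + 6*x^2 + 4*x + 1 = (x + 1)^4

Eigenvalues and multiplicities (the geometric multiplicity of λ is n − rank(A − λI), which equals the number of Jordan blocks for λ):
  λ = -1: algebraic multiplicity = 4, geometric multiplicity = 3

Determining the block sizes for each eigenvalue:
  λ = -1: 3 blocks summing to 4 forces exactly one block of size 2 and the rest size 1 → block sizes [2, 1, 1]

Assembling the blocks gives a Jordan form
J =
  [-1,  1,  0,  0]
  [ 0, -1,  0,  0]
  [ 0,  0, -1,  0]
  [ 0,  0,  0, -1]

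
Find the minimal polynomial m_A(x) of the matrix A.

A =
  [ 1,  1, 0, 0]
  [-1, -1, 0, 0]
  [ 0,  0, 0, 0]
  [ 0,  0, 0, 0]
x^2

The characteristic polynomial is χ_A(x) = x^4, so the eigenvalues are known. The minimal polynomial is
  m_A(x) = Π_λ (x − λ)^{k_λ}
where k_λ is the size of the *largest* Jordan block for λ (equivalently, the smallest k with (A − λI)^k v = 0 for every generalised eigenvector v of λ).

  λ = 0: largest Jordan block has size 2, contributing (x − 0)^2

So m_A(x) = x^2 = x^2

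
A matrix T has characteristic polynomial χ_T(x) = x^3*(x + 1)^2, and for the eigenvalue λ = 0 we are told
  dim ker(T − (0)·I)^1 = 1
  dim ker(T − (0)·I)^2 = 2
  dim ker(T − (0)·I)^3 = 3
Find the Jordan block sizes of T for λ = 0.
Block sizes for λ = 0: [3]

From the dimensions of kernels of powers, the number of Jordan blocks of size at least j is d_j − d_{j−1} where d_j = dim ker(N^j) (with d_0 = 0). Computing the differences gives [1, 1, 1].
The number of blocks of size exactly k is (#blocks of size ≥ k) − (#blocks of size ≥ k + 1), so the partition is: 1 block(s) of size 3.
In nonincreasing order the block sizes are [3].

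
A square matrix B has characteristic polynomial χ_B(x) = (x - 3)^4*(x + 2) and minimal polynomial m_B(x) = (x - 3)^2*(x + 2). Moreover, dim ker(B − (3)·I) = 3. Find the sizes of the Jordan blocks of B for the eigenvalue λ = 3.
Block sizes for λ = 3: [2, 1, 1]

Step 1 — from the characteristic polynomial, algebraic multiplicity of λ = 3 is 4. From dim ker(B − (3)·I) = 3, there are exactly 3 Jordan blocks for λ = 3.
Step 2 — from the minimal polynomial, the factor (x − 3)^2 tells us the largest block for λ = 3 has size 2.
Step 3 — with total size 4, 3 blocks, and largest block 2, the block sizes (in nonincreasing order) are [2, 1, 1].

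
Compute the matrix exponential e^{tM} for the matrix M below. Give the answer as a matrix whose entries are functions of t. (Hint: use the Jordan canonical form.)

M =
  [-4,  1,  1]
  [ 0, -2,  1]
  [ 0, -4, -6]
e^{tM} =
  [exp(-4*t), -t^2*exp(-4*t) + t*exp(-4*t), -t^2*exp(-4*t)/2 + t*exp(-4*t)]
  [0, 2*t*exp(-4*t) + exp(-4*t), t*exp(-4*t)]
  [0, -4*t*exp(-4*t), -2*t*exp(-4*t) + exp(-4*t)]

Strategy: write M = P · J · P⁻¹ where J is a Jordan canonical form, so e^{tM} = P · e^{tJ} · P⁻¹, and e^{tJ} can be computed block-by-block.

M has Jordan form
J =
  [-4,  1,  0]
  [ 0, -4,  1]
  [ 0,  0, -4]
(up to reordering of blocks).

Per-block formulas:
  For a 3×3 Jordan block J_3(-4): exp(t · J_3(-4)) = e^(-4t)·(I + t·N + (t^2/2)·N^2), where N is the 3×3 nilpotent shift.

After assembling e^{tJ} and conjugating by P, we get:

e^{tM} =
  [exp(-4*t), -t^2*exp(-4*t) + t*exp(-4*t), -t^2*exp(-4*t)/2 + t*exp(-4*t)]
  [0, 2*t*exp(-4*t) + exp(-4*t), t*exp(-4*t)]
  [0, -4*t*exp(-4*t), -2*t*exp(-4*t) + exp(-4*t)]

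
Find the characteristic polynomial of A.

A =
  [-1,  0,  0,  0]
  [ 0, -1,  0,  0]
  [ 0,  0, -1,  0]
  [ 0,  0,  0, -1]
x^4 + 4*x^3 + 6*x^2 + 4*x + 1

Expanding det(x·I − A) (e.g. by cofactor expansion or by noting that A is similar to its Jordan form J, which has the same characteristic polynomial as A) gives
  χ_A(x) = x^4 + 4*x^3 + 6*x^2 + 4*x + 1
which factors as (x + 1)^4. The eigenvalues (with algebraic multiplicities) are λ = -1 with multiplicity 4.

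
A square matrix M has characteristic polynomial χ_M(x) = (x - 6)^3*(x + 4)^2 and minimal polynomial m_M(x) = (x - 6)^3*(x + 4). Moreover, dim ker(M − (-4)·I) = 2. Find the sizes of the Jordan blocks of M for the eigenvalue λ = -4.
Block sizes for λ = -4: [1, 1]

Step 1 — from the characteristic polynomial, algebraic multiplicity of λ = -4 is 2. From dim ker(M − (-4)·I) = 2, there are exactly 2 Jordan blocks for λ = -4.
Step 2 — from the minimal polynomial, the factor (x + 4) tells us the largest block for λ = -4 has size 1.
Step 3 — with total size 2, 2 blocks, and largest block 1, the block sizes (in nonincreasing order) are [1, 1].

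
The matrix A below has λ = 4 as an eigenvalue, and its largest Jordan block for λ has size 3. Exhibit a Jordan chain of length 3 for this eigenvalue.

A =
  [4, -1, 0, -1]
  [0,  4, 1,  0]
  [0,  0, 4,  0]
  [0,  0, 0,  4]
A Jordan chain for λ = 4 of length 3:
v_1 = (-1, 0, 0, 0)ᵀ
v_2 = (0, 1, 0, 0)ᵀ
v_3 = (0, 0, 1, 0)ᵀ

Let N = A − (4)·I. We want v_3 with N^3 v_3 = 0 but N^2 v_3 ≠ 0; then v_{j-1} := N · v_j for j = 3, …, 2.

Pick v_3 = (0, 0, 1, 0)ᵀ.
Then v_2 = N · v_3 = (0, 1, 0, 0)ᵀ.
Then v_1 = N · v_2 = (-1, 0, 0, 0)ᵀ.

Sanity check: (A − (4)·I) v_1 = (0, 0, 0, 0)ᵀ = 0. ✓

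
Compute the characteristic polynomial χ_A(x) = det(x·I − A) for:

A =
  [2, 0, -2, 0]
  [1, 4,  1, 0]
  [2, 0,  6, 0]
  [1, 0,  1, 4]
x^4 - 16*x^3 + 96*x^2 - 256*x + 256

Expanding det(x·I − A) (e.g. by cofactor expansion or by noting that A is similar to its Jordan form J, which has the same characteristic polynomial as A) gives
  χ_A(x) = x^4 - 16*x^3 + 96*x^2 - 256*x + 256
which factors as (x - 4)^4. The eigenvalues (with algebraic multiplicities) are λ = 4 with multiplicity 4.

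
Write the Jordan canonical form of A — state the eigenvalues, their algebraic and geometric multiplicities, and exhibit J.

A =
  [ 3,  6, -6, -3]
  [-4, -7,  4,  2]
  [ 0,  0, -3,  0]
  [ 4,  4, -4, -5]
J_2(-3) ⊕ J_1(-3) ⊕ J_1(-3)

The characteristic polynomial is
  det(x·I − A) = x^4 + 12*x^3 + 54*x^2 + 108*x + 81 = (x + 3)^4

Eigenvalues and multiplicities (the geometric multiplicity of λ is n − rank(A − λI), which equals the number of Jordan blocks for λ):
  λ = -3: algebraic multiplicity = 4, geometric multiplicity = 3

Determining the block sizes for each eigenvalue:
  λ = -3: 3 blocks summing to 4 forces exactly one block of size 2 and the rest size 1 → block sizes [2, 1, 1]

Assembling the blocks gives a Jordan form
J =
  [-3,  1,  0,  0]
  [ 0, -3,  0,  0]
  [ 0,  0, -3,  0]
  [ 0,  0,  0, -3]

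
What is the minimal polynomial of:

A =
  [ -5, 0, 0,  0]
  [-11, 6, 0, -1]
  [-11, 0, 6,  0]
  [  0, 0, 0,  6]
x^3 - 7*x^2 - 24*x + 180

The characteristic polynomial is χ_A(x) = (x - 6)^3*(x + 5), so the eigenvalues are known. The minimal polynomial is
  m_A(x) = Π_λ (x − λ)^{k_λ}
where k_λ is the size of the *largest* Jordan block for λ (equivalently, the smallest k with (A − λI)^k v = 0 for every generalised eigenvector v of λ).

  λ = -5: largest Jordan block has size 1, contributing (x + 5)
  λ = 6: largest Jordan block has size 2, contributing (x − 6)^2

So m_A(x) = (x - 6)^2*(x + 5) = x^3 - 7*x^2 - 24*x + 180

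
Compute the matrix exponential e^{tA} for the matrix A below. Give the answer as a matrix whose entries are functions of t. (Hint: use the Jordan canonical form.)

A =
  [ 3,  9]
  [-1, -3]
e^{tA} =
  [3*t + 1, 9*t]
  [-t, 1 - 3*t]

Strategy: write A = P · J · P⁻¹ where J is a Jordan canonical form, so e^{tA} = P · e^{tJ} · P⁻¹, and e^{tJ} can be computed block-by-block.

A has Jordan form
J =
  [0, 1]
  [0, 0]
(up to reordering of blocks).

Per-block formulas:
  For a 2×2 Jordan block J_2(0): exp(t · J_2(0)) = e^(0t)·(I + t·N), where N is the 2×2 nilpotent shift.

After assembling e^{tJ} and conjugating by P, we get:

e^{tA} =
  [3*t + 1, 9*t]
  [-t, 1 - 3*t]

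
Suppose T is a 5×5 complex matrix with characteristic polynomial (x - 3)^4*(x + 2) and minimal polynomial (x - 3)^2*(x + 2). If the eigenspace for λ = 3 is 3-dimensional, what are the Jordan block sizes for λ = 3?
Block sizes for λ = 3: [2, 1, 1]

Step 1 — from the characteristic polynomial, algebraic multiplicity of λ = 3 is 4. From dim ker(T − (3)·I) = 3, there are exactly 3 Jordan blocks for λ = 3.
Step 2 — from the minimal polynomial, the factor (x − 3)^2 tells us the largest block for λ = 3 has size 2.
Step 3 — with total size 4, 3 blocks, and largest block 2, the block sizes (in nonincreasing order) are [2, 1, 1].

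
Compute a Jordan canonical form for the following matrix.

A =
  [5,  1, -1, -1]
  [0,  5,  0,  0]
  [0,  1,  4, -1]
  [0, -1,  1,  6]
J_2(5) ⊕ J_1(5) ⊕ J_1(5)

The characteristic polynomial is
  det(x·I − A) = x^4 - 20*x^3 + 150*x^2 - 500*x + 625 = (x - 5)^4

Eigenvalues and multiplicities (the geometric multiplicity of λ is n − rank(A − λI), which equals the number of Jordan blocks for λ):
  λ = 5: algebraic multiplicity = 4, geometric multiplicity = 3

Determining the block sizes for each eigenvalue:
  λ = 5: 3 blocks summing to 4 forces exactly one block of size 2 and the rest size 1 → block sizes [2, 1, 1]

Assembling the blocks gives a Jordan form
J =
  [5, 1, 0, 0]
  [0, 5, 0, 0]
  [0, 0, 5, 0]
  [0, 0, 0, 5]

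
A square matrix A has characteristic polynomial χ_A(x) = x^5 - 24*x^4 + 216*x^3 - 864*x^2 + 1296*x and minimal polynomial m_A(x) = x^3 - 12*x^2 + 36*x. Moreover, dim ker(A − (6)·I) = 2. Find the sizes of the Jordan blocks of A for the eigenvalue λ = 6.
Block sizes for λ = 6: [2, 2]

Step 1 — from the characteristic polynomial, algebraic multiplicity of λ = 6 is 4. From dim ker(A − (6)·I) = 2, there are exactly 2 Jordan blocks for λ = 6.
Step 2 — from the minimal polynomial, the factor (x − 6)^2 tells us the largest block for λ = 6 has size 2.
Step 3 — with total size 4, 2 blocks, and largest block 2, the block sizes (in nonincreasing order) are [2, 2].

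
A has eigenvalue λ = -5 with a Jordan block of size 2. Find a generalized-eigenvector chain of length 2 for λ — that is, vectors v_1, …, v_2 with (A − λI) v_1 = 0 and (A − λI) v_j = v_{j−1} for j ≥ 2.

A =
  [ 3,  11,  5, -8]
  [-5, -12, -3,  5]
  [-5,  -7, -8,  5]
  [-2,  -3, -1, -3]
A Jordan chain for λ = -5 of length 2:
v_1 = (8, -5, -5, -2)ᵀ
v_2 = (1, 0, 0, 0)ᵀ

Let N = A − (-5)·I. We want v_2 with N^2 v_2 = 0 but N^1 v_2 ≠ 0; then v_{j-1} := N · v_j for j = 2, …, 2.

Pick v_2 = (1, 0, 0, 0)ᵀ.
Then v_1 = N · v_2 = (8, -5, -5, -2)ᵀ.

Sanity check: (A − (-5)·I) v_1 = (0, 0, 0, 0)ᵀ = 0. ✓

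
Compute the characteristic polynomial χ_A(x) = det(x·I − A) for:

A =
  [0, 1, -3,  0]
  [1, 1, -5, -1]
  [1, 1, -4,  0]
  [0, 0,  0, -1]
x^4 + 4*x^3 + 6*x^2 + 4*x + 1

Expanding det(x·I − A) (e.g. by cofactor expansion or by noting that A is similar to its Jordan form J, which has the same characteristic polynomial as A) gives
  χ_A(x) = x^4 + 4*x^3 + 6*x^2 + 4*x + 1
which factors as (x + 1)^4. The eigenvalues (with algebraic multiplicities) are λ = -1 with multiplicity 4.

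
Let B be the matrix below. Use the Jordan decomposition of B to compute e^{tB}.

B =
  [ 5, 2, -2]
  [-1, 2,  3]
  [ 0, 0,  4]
e^{tB} =
  [2*exp(4*t) - exp(3*t), 2*exp(4*t) - 2*exp(3*t), 2*t*exp(4*t) - 4*exp(4*t) + 4*exp(3*t)]
  [-exp(4*t) + exp(3*t), -exp(4*t) + 2*exp(3*t), -t*exp(4*t) + 4*exp(4*t) - 4*exp(3*t)]
  [0, 0, exp(4*t)]

Strategy: write B = P · J · P⁻¹ where J is a Jordan canonical form, so e^{tB} = P · e^{tJ} · P⁻¹, and e^{tJ} can be computed block-by-block.

B has Jordan form
J =
  [3, 0, 0]
  [0, 4, 1]
  [0, 0, 4]
(up to reordering of blocks).

Per-block formulas:
  For a 2×2 Jordan block J_2(4): exp(t · J_2(4)) = e^(4t)·(I + t·N), where N is the 2×2 nilpotent shift.
  For a 1×1 block at λ = 3: exp(t · [3]) = [e^(3t)].

After assembling e^{tJ} and conjugating by P, we get:

e^{tB} =
  [2*exp(4*t) - exp(3*t), 2*exp(4*t) - 2*exp(3*t), 2*t*exp(4*t) - 4*exp(4*t) + 4*exp(3*t)]
  [-exp(4*t) + exp(3*t), -exp(4*t) + 2*exp(3*t), -t*exp(4*t) + 4*exp(4*t) - 4*exp(3*t)]
  [0, 0, exp(4*t)]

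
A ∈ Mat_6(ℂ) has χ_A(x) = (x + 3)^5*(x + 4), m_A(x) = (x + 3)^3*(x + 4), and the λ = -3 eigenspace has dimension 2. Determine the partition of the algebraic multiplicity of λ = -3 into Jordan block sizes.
Block sizes for λ = -3: [3, 2]

Step 1 — from the characteristic polynomial, algebraic multiplicity of λ = -3 is 5. From dim ker(A − (-3)·I) = 2, there are exactly 2 Jordan blocks for λ = -3.
Step 2 — from the minimal polynomial, the factor (x + 3)^3 tells us the largest block for λ = -3 has size 3.
Step 3 — with total size 5, 2 blocks, and largest block 3, the block sizes (in nonincreasing order) are [3, 2].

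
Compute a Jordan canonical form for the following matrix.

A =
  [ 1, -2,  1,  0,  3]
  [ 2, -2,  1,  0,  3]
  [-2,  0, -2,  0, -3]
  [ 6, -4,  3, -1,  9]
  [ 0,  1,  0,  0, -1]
J_3(-1) ⊕ J_1(-1) ⊕ J_1(-1)

The characteristic polynomial is
  det(x·I − A) = x^5 + 5*x^4 + 10*x^3 + 10*x^2 + 5*x + 1 = (x + 1)^5

Eigenvalues and multiplicities (the geometric multiplicity of λ is n − rank(A − λI), which equals the number of Jordan blocks for λ):
  λ = -1: algebraic multiplicity = 5, geometric multiplicity = 3

Determining the block sizes for each eigenvalue:
  λ = -1: with am = 5 and gm = 3, the partition is not yet determined (e.g. several partitions of 5 into 3 parts exist). Let N = A − (-1)·I. Computing rank(N^1) = 2, rank(N^2) = 1, rank(N^3) = 0; the number of blocks of size ≥ j is rank(N^{j−1}) − rank(N^j), giving [3, 1, 1]. So we have 1 block(s) of size 3, 2 block(s) of size 1 → block sizes [3, 1, 1]

Assembling the blocks gives a Jordan form
J =
  [-1,  1,  0,  0,  0]
  [ 0, -1,  1,  0,  0]
  [ 0,  0, -1,  0,  0]
  [ 0,  0,  0, -1,  0]
  [ 0,  0,  0,  0, -1]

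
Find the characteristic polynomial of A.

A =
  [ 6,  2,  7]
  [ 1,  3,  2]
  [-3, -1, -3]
x^3 - 6*x^2 + 12*x - 8

Expanding det(x·I − A) (e.g. by cofactor expansion or by noting that A is similar to its Jordan form J, which has the same characteristic polynomial as A) gives
  χ_A(x) = x^3 - 6*x^2 + 12*x - 8
which factors as (x - 2)^3. The eigenvalues (with algebraic multiplicities) are λ = 2 with multiplicity 3.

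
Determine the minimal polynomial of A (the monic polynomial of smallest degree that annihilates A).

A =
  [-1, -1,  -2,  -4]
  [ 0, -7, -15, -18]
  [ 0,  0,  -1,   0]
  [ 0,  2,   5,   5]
x^3 + 3*x^2 + 3*x + 1

The characteristic polynomial is χ_A(x) = (x + 1)^4, so the eigenvalues are known. The minimal polynomial is
  m_A(x) = Π_λ (x − λ)^{k_λ}
where k_λ is the size of the *largest* Jordan block for λ (equivalently, the smallest k with (A − λI)^k v = 0 for every generalised eigenvector v of λ).

  λ = -1: largest Jordan block has size 3, contributing (x + 1)^3

So m_A(x) = (x + 1)^3 = x^3 + 3*x^2 + 3*x + 1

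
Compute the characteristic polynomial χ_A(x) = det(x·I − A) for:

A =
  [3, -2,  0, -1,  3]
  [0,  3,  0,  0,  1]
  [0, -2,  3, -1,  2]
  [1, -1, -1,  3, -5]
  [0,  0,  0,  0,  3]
x^5 - 15*x^4 + 90*x^3 - 270*x^2 + 405*x - 243

Expanding det(x·I − A) (e.g. by cofactor expansion or by noting that A is similar to its Jordan form J, which has the same characteristic polynomial as A) gives
  χ_A(x) = x^5 - 15*x^4 + 90*x^3 - 270*x^2 + 405*x - 243
which factors as (x - 3)^5. The eigenvalues (with algebraic multiplicities) are λ = 3 with multiplicity 5.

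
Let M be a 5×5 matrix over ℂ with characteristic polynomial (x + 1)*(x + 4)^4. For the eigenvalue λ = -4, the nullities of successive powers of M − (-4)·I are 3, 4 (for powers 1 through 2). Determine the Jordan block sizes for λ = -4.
Block sizes for λ = -4: [2, 1, 1]

From the dimensions of kernels of powers, the number of Jordan blocks of size at least j is d_j − d_{j−1} where d_j = dim ker(N^j) (with d_0 = 0). Computing the differences gives [3, 1].
The number of blocks of size exactly k is (#blocks of size ≥ k) − (#blocks of size ≥ k + 1), so the partition is: 2 block(s) of size 1, 1 block(s) of size 2.
In nonincreasing order the block sizes are [2, 1, 1].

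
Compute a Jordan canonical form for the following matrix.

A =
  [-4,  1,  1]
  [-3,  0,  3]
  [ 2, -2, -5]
J_2(-3) ⊕ J_1(-3)

The characteristic polynomial is
  det(x·I − A) = x^3 + 9*x^2 + 27*x + 27 = (x + 3)^3

Eigenvalues and multiplicities (the geometric multiplicity of λ is n − rank(A − λI), which equals the number of Jordan blocks for λ):
  λ = -3: algebraic multiplicity = 3, geometric multiplicity = 2

Determining the block sizes for each eigenvalue:
  λ = -3: 2 blocks summing to 3 forces exactly one block of size 2 and the rest size 1 → block sizes [2, 1]

Assembling the blocks gives a Jordan form
J =
  [-3,  1,  0]
  [ 0, -3,  0]
  [ 0,  0, -3]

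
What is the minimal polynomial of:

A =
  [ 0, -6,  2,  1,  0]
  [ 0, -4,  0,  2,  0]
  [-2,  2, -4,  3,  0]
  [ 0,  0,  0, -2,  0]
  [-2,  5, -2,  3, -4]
x^4 + 12*x^3 + 52*x^2 + 96*x + 64

The characteristic polynomial is χ_A(x) = (x + 2)^3*(x + 4)^2, so the eigenvalues are known. The minimal polynomial is
  m_A(x) = Π_λ (x − λ)^{k_λ}
where k_λ is the size of the *largest* Jordan block for λ (equivalently, the smallest k with (A − λI)^k v = 0 for every generalised eigenvector v of λ).

  λ = -4: largest Jordan block has size 2, contributing (x + 4)^2
  λ = -2: largest Jordan block has size 2, contributing (x + 2)^2

So m_A(x) = (x + 2)^2*(x + 4)^2 = x^4 + 12*x^3 + 52*x^2 + 96*x + 64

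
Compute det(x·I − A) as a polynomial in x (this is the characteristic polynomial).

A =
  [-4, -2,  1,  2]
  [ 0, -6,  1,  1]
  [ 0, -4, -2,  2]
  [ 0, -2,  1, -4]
x^4 + 16*x^3 + 96*x^2 + 256*x + 256

Expanding det(x·I − A) (e.g. by cofactor expansion or by noting that A is similar to its Jordan form J, which has the same characteristic polynomial as A) gives
  χ_A(x) = x^4 + 16*x^3 + 96*x^2 + 256*x + 256
which factors as (x + 4)^4. The eigenvalues (with algebraic multiplicities) are λ = -4 with multiplicity 4.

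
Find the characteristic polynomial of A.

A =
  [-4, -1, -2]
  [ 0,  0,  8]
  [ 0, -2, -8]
x^3 + 12*x^2 + 48*x + 64

Expanding det(x·I − A) (e.g. by cofactor expansion or by noting that A is similar to its Jordan form J, which has the same characteristic polynomial as A) gives
  χ_A(x) = x^3 + 12*x^2 + 48*x + 64
which factors as (x + 4)^3. The eigenvalues (with algebraic multiplicities) are λ = -4 with multiplicity 3.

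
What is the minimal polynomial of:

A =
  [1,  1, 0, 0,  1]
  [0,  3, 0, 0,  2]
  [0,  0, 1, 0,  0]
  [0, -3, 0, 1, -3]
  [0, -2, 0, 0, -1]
x^2 - 2*x + 1

The characteristic polynomial is χ_A(x) = (x - 1)^5, so the eigenvalues are known. The minimal polynomial is
  m_A(x) = Π_λ (x − λ)^{k_λ}
where k_λ is the size of the *largest* Jordan block for λ (equivalently, the smallest k with (A − λI)^k v = 0 for every generalised eigenvector v of λ).

  λ = 1: largest Jordan block has size 2, contributing (x − 1)^2

So m_A(x) = (x - 1)^2 = x^2 - 2*x + 1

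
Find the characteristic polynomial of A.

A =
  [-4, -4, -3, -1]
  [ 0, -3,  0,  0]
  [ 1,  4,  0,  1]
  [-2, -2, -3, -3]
x^4 + 10*x^3 + 37*x^2 + 60*x + 36

Expanding det(x·I − A) (e.g. by cofactor expansion or by noting that A is similar to its Jordan form J, which has the same characteristic polynomial as A) gives
  χ_A(x) = x^4 + 10*x^3 + 37*x^2 + 60*x + 36
which factors as (x + 2)^2*(x + 3)^2. The eigenvalues (with algebraic multiplicities) are λ = -3 with multiplicity 2, λ = -2 with multiplicity 2.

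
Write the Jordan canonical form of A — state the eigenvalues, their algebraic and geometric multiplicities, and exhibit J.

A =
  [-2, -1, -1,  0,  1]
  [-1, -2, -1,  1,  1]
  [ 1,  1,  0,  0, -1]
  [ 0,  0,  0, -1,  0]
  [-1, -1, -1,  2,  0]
J_3(-1) ⊕ J_1(-1) ⊕ J_1(-1)

The characteristic polynomial is
  det(x·I − A) = x^5 + 5*x^4 + 10*x^3 + 10*x^2 + 5*x + 1 = (x + 1)^5

Eigenvalues and multiplicities (the geometric multiplicity of λ is n − rank(A − λI), which equals the number of Jordan blocks for λ):
  λ = -1: algebraic multiplicity = 5, geometric multiplicity = 3

Determining the block sizes for each eigenvalue:
  λ = -1: with am = 5 and gm = 3, the partition is not yet determined (e.g. several partitions of 5 into 3 parts exist). Let N = A − (-1)·I. Computing rank(N^1) = 2, rank(N^2) = 1, rank(N^3) = 0; the number of blocks of size ≥ j is rank(N^{j−1}) − rank(N^j), giving [3, 1, 1]. So we have 1 block(s) of size 3, 2 block(s) of size 1 → block sizes [3, 1, 1]

Assembling the blocks gives a Jordan form
J =
  [-1,  1,  0,  0,  0]
  [ 0, -1,  1,  0,  0]
  [ 0,  0, -1,  0,  0]
  [ 0,  0,  0, -1,  0]
  [ 0,  0,  0,  0, -1]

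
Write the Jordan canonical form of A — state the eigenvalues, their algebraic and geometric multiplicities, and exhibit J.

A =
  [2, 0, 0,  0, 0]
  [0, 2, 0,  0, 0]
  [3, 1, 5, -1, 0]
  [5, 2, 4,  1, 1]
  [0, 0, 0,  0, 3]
J_1(2) ⊕ J_1(2) ⊕ J_3(3)

The characteristic polynomial is
  det(x·I − A) = x^5 - 13*x^4 + 67*x^3 - 171*x^2 + 216*x - 108 = (x - 3)^3*(x - 2)^2

Eigenvalues and multiplicities (the geometric multiplicity of λ is n − rank(A − λI), which equals the number of Jordan blocks for λ):
  λ = 2: algebraic multiplicity = 2, geometric multiplicity = 2
  λ = 3: algebraic multiplicity = 3, geometric multiplicity = 1

Determining the block sizes for each eigenvalue:
  λ = 2: gm = am = 2, so every block has size 1 → block sizes [1, 1]
  λ = 3: one block (gm = 1), so the single block has size am = 3 → block sizes [3]

Assembling the blocks gives a Jordan form
J =
  [2, 0, 0, 0, 0]
  [0, 2, 0, 0, 0]
  [0, 0, 3, 1, 0]
  [0, 0, 0, 3, 1]
  [0, 0, 0, 0, 3]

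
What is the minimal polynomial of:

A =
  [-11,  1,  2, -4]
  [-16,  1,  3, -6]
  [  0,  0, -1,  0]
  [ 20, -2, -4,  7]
x^3 + 3*x^2 + 3*x + 1

The characteristic polynomial is χ_A(x) = (x + 1)^4, so the eigenvalues are known. The minimal polynomial is
  m_A(x) = Π_λ (x − λ)^{k_λ}
where k_λ is the size of the *largest* Jordan block for λ (equivalently, the smallest k with (A − λI)^k v = 0 for every generalised eigenvector v of λ).

  λ = -1: largest Jordan block has size 3, contributing (x + 1)^3

So m_A(x) = (x + 1)^3 = x^3 + 3*x^2 + 3*x + 1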